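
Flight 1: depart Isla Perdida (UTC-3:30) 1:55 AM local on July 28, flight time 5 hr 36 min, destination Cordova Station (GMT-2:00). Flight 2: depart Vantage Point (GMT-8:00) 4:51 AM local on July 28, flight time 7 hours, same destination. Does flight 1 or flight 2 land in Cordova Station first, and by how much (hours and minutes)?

the first, by 8 hours 50 minutes

Flight 1 in UTC: 1:55 AM + 3:30 = 5:25 AM on Jul 28.
+5 hours and 36 minutes → arrive 11:01 AM UTC on Jul 28.
Flight 2 in UTC: 4:51 AM + 8:00 = 12:51 PM on Jul 28.
+7 hours → arrive 7:51 PM UTC on Jul 28.
Flight 1 lands earlier by 8 hours 50 minutes.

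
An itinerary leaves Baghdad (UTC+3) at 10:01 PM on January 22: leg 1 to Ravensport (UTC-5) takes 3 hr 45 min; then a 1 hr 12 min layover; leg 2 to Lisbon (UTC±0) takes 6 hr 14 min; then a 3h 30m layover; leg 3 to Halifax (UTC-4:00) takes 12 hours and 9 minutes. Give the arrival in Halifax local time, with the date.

5:51 PM on Jan 23

Convert departure to UTC: 10:01 PM − 3:00 = 7:01 PM UTC on Jan 22.
Add 3 hours and 45 minutes leg 1 → 10:46 PM UTC.
Add 1 hour 12 minutes layover in Ravensport → 11:58 PM UTC.
Add 6 hours and 14 minutes leg 2 → 6:12 AM UTC (Jan 23).
Add 3 hours 30 minutes layover in Lisbon → 9:42 AM UTC.
Add 12 hours 9 minutes leg 3 → 9:51 PM UTC.
Halifax is UTC−4:00, so local arrival = 9:51 PM − 4:00 = 5:51 PM on Jan 23.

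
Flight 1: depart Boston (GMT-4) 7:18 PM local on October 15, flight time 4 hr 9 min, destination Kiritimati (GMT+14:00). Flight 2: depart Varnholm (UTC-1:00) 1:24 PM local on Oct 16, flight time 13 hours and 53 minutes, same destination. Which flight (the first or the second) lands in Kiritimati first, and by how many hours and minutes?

Flight 1 in UTC: 7:18 PM + 4:00 = 11:18 PM on Oct 15.
+4 hours 9 minutes → arrive 3:27 AM UTC on Oct 16.
Flight 2 in UTC: 1:24 PM + 1:00 = 2:24 PM on Oct 16.
+13 hours and 53 minutes → arrive 4:17 AM UTC on Oct 17.
Flight 1 lands earlier by 24 hours 50 minutes.

the first, by 24 hours 50 minutes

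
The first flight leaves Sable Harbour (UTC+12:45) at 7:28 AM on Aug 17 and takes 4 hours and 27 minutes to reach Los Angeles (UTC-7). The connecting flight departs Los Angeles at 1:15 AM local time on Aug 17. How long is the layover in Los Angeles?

9 hours 5 minutes

Convert departure to UTC: 7:28 AM − 12:45 = 6:43 PM UTC on Aug 16.
Add 4 hours and 27 minutes flight time → 11:10 PM UTC.
Los Angeles is UTC−7:00, so local arrival = 11:10 PM − 7:00 = 4:10 PM on Aug 16.
Layover = 1:15 AM − 4:10 PM (+1 day) = 9 hours 5 minutes.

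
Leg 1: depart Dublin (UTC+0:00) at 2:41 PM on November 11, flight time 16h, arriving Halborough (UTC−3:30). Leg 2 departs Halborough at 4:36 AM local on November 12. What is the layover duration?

Dublin is at UTC+0, so departure is already 2:41 PM UTC on Nov 11.
Add 16 hours flight time → 6:41 AM UTC (Nov 12).
Halborough is UTC−3:30, so local arrival = 6:41 AM − 3:30 = 3:11 AM on Nov 12.
Layover = 4:36 AM − 3:11 AM = 1 hour 25 minutes.

1 hour 25 minutes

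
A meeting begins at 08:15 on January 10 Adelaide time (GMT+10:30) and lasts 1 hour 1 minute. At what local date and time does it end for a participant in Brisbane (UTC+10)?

Brisbane is 0:30 behind Adelaide.
After 1 hour 1 minute it is 09:16 in Adelaide.
Shift by the zone difference: 09:16 − 0:30 = 08:46 on Jan 10 in Brisbane.

08:46 on January 10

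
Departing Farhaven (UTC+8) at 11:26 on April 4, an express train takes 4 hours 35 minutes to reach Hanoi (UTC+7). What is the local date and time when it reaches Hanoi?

15:01 on Apr 4

Convert departure to UTC: 11:26 − 8:00 = 03:26 UTC on Apr 4.
Add 4 hours and 35 minutes travel time → 08:01 UTC.
Hanoi is UTC+7:00, so local arrival = 08:01 + 7:00 = 15:01 on Apr 4.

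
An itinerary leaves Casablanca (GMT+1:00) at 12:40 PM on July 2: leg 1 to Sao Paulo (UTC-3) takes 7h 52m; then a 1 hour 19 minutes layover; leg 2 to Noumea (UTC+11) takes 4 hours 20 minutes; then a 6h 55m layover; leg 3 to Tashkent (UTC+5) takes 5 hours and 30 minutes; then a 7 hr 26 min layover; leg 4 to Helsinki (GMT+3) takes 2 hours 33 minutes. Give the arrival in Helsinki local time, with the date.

Convert departure to UTC: 12:40 PM − 1:00 = 11:40 AM UTC on Jul 2.
Add 7 hours and 52 minutes leg 1 → 7:32 PM UTC.
Add 1 hour and 19 minutes layover in Sao Paulo → 8:51 PM UTC.
Add 4 hours 20 minutes leg 2 → 1:11 AM UTC (Jul 3).
Add 6 hours 55 minutes layover in Noumea → 8:06 AM UTC.
Add 5 hours 30 minutes leg 3 → 1:36 PM UTC.
Add 7 hours 26 minutes layover in Tashkent → 9:02 PM UTC.
Add 2 hours 33 minutes leg 4 → 11:35 PM UTC.
Helsinki is UTC+3:00, so local arrival = 11:35 PM + 3:00 = 2:35 AM on Jul 4.

2:35 AM on Jul 4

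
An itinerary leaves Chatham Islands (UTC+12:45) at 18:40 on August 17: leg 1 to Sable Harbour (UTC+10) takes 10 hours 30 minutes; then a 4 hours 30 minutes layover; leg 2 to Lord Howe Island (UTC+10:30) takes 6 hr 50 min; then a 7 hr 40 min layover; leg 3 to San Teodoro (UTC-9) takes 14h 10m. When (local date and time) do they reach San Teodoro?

16:35 on August 18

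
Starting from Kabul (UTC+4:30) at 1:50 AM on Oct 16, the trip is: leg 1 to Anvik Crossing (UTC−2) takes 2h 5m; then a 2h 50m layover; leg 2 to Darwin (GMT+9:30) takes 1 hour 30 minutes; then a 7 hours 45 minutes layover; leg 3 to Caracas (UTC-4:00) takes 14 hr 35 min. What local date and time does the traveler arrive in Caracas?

10:05 PM on October 16

Convert departure to UTC: 1:50 AM − 4:30 = 9:20 PM UTC on Oct 15.
Add 2 hours and 5 minutes leg 1 → 11:25 PM UTC.
Add 2 hours 50 minutes layover in Anvik Crossing → 2:15 AM UTC (Oct 16).
Add 1 hour and 30 minutes leg 2 → 3:45 AM UTC.
Add 7 hours 45 minutes layover in Darwin → 11:30 AM UTC.
Add 14 hours and 35 minutes leg 3 → 2:05 AM UTC (Oct 17).
Caracas is UTC−4:00, so local arrival = 2:05 AM − 4:00 = 10:05 PM on Oct 16.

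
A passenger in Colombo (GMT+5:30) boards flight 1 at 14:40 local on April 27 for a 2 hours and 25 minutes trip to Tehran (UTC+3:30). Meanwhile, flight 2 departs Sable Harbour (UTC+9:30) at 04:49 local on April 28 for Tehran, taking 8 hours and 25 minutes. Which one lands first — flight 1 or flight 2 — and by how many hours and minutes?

Flight 1 in UTC: 14:40 − 5:30 = 09:10 on Apr 27.
+2 hours 25 minutes → arrive 11:35 UTC on Apr 27.
Flight 2 in UTC: 04:49 − 9:30 = 19:19 on Apr 27.
+8 hours 25 minutes → arrive 03:44 UTC on Apr 28.
Flight 1 lands earlier by 16 hours 9 minutes.

the first, by 16 hours 9 minutes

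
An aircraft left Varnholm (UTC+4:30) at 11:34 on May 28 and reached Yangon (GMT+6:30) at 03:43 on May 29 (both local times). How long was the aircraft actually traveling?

Yangon is 2:00 ahead of Varnholm.
Clock-face elapsed time (ignoring zones) is 16 hours 9 minutes.
Actual elapsed = 16 hours 9 minutes − 2:00 = 14 hours 9 minutes.

14 hours 9 minutes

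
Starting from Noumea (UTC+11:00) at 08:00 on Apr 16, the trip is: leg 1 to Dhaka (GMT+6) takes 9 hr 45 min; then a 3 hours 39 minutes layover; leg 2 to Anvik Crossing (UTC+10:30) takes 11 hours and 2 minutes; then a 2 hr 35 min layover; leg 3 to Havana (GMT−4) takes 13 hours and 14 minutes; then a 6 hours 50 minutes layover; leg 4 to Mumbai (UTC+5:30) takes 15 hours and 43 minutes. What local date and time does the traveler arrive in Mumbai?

Convert departure to UTC: 08:00 − 11:00 = 21:00 UTC on Apr 15.
Add 9 hours and 45 minutes leg 1 → 06:45 UTC (Apr 16).
Add 3 hours and 39 minutes layover in Dhaka → 10:24 UTC.
Add 11 hours and 2 minutes leg 2 → 21:26 UTC.
Add 2 hours 35 minutes layover in Anvik Crossing → 00:01 UTC (Apr 17).
Add 13 hours and 14 minutes leg 3 → 13:15 UTC.
Add 6 hours and 50 minutes layover in Havana → 20:05 UTC.
Add 15 hours 43 minutes leg 4 → 11:48 UTC (Apr 18).
Mumbai is UTC+5:30, so local arrival = 11:48 + 5:30 = 17:18 on Apr 18.

17:18 on Apr 18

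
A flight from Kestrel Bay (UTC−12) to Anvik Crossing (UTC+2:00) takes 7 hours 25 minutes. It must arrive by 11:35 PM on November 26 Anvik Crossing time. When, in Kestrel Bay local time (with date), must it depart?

Target arrival in UTC: 11:35 PM − 2:00 = 9:35 PM on Nov 26.
Subtract 7 hours and 25 minutes → departure 2:10 PM UTC on Nov 26.
Kestrel Bay is UTC−12:00: 2:10 PM − 12:00 = 2:10 AM on Nov 26.

2:10 AM on Nov 26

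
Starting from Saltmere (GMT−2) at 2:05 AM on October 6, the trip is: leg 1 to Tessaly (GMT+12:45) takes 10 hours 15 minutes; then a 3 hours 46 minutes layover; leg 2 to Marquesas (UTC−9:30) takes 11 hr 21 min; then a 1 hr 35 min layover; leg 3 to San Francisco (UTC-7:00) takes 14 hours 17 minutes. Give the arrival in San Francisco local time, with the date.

2:19 PM on October 7

Convert departure to UTC: 2:05 AM + 2:00 = 4:05 AM UTC on Oct 6.
Add 10 hours 15 minutes leg 1 → 2:20 PM UTC.
Add 3 hours 46 minutes layover in Tessaly → 6:06 PM UTC.
Add 11 hours and 21 minutes leg 2 → 5:27 AM UTC (Oct 7).
Add 1 hour 35 minutes layover in Marquesas → 7:02 AM UTC.
Add 14 hours 17 minutes leg 3 → 9:19 PM UTC.
San Francisco is UTC−7:00, so local arrival = 9:19 PM − 7:00 = 2:19 PM on Oct 7.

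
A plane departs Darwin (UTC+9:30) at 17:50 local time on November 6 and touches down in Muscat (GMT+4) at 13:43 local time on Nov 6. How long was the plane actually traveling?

1 hour 23 minutes

Departure in UTC: 17:50 − 9:30 = 08:20 on Nov 6.
Arrival in UTC: 13:43 − 4:00 = 09:43 on Nov 6.
Elapsed = 09:43 − 08:20 = 1 hour 23 minutes.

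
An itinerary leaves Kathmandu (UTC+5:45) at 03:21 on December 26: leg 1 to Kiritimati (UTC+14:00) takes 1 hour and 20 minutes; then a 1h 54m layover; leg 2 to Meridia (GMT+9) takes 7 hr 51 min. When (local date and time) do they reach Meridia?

Convert departure to UTC: 03:21 − 5:45 = 21:36 UTC on Dec 25.
Add 1 hour 20 minutes leg 1 → 22:56 UTC.
Add 1 hour 54 minutes layover in Kiritimati → 00:50 UTC (Dec 26).
Add 7 hours 51 minutes leg 2 → 08:41 UTC.
Meridia is UTC+9:00, so local arrival = 08:41 + 9:00 = 17:41 on Dec 26.

17:41 on Dec 26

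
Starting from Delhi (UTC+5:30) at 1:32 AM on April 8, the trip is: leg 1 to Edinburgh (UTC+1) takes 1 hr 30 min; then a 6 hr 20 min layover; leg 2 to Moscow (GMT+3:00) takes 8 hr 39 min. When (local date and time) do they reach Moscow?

Convert departure to UTC: 1:32 AM − 5:30 = 8:02 PM UTC on Apr 7.
Add 1 hour 30 minutes leg 1 → 9:32 PM UTC.
Add 6 hours and 20 minutes layover in Edinburgh → 3:52 AM UTC (Apr 8).
Add 8 hours and 39 minutes leg 2 → 12:31 PM UTC.
Moscow is UTC+3:00, so local arrival = 12:31 PM + 3:00 = 3:31 PM on Apr 8.

3:31 PM on April 8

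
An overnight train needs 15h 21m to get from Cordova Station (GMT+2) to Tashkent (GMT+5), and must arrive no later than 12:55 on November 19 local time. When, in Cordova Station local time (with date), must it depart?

18:34 on Nov 18

Target arrival in UTC: 12:55 − 5:00 = 07:55 on Nov 19.
Subtract 15 hours and 21 minutes → departure 16:34 UTC on Nov 18.
Cordova Station is UTC+2:00: 16:34 + 2:00 = 18:34 on Nov 18.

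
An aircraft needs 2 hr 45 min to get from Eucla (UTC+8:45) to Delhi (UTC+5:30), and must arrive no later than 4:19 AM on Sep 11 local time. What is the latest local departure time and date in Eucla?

4:49 AM on September 11

Target arrival in UTC: 4:19 AM − 5:30 = 10:49 PM on Sep 10.
Subtract 2 hours and 45 minutes → departure 8:04 PM UTC on Sep 10.
Eucla is UTC+8:45: 8:04 PM + 8:45 = 4:49 AM on Sep 11.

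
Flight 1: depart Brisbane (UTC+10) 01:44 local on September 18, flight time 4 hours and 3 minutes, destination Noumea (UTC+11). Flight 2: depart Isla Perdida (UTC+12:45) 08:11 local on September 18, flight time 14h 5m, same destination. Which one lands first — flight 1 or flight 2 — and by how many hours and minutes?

the first, by 13 hours 44 minutes

Flight 1 in UTC: 01:44 − 10:00 = 15:44 on Sep 17.
+4 hours and 3 minutes → arrive 19:47 UTC on Sep 17.
Flight 2 in UTC: 08:11 − 12:45 = 19:26 on Sep 17.
+14 hours and 5 minutes → arrive 09:31 UTC on Sep 18.
Flight 1 lands earlier by 13 hours 44 minutes.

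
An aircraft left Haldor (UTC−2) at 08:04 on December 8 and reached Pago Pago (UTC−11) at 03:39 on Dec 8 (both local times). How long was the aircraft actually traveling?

4 hours 35 minutes

Departure in UTC: 08:04 + 2:00 = 10:04 on Dec 8.
Arrival in UTC: 03:39 + 11:00 = 14:39 on Dec 8.
Elapsed = 14:39 − 10:04 = 4 hours 35 minutes.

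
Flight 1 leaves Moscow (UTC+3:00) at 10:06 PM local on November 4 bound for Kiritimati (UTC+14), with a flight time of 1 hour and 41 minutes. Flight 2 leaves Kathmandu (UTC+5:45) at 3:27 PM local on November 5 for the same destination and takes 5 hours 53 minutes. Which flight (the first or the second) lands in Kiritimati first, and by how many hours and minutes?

Flight 1 in UTC: 10:06 PM − 3:00 = 7:06 PM on Nov 4.
+1 hour and 41 minutes → arrive 8:47 PM UTC on Nov 4.
Flight 2 in UTC: 3:27 PM − 5:45 = 9:42 AM on Nov 5.
+5 hours 53 minutes → arrive 3:35 PM UTC on Nov 5.
Flight 1 lands earlier by 18 hours 48 minutes.

the first, by 18 hours 48 minutes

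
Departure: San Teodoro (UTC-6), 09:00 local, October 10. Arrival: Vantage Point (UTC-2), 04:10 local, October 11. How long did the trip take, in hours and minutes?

Departure in UTC: 09:00 + 6:00 = 15:00 on Oct 10.
Arrival in UTC: 04:10 + 2:00 = 06:10 on Oct 11.
Elapsed = 06:10 − 15:00 (+1 day) = 15 hours 10 minutes.

15 hours 10 minutes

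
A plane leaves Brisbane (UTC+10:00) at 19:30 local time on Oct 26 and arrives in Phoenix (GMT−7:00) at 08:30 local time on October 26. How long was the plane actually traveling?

Departure in UTC: 19:30 − 10:00 = 09:30 on Oct 26.
Arrival in UTC: 08:30 + 7:00 = 15:30 on Oct 26.
Elapsed = 15:30 − 09:30 = 6 hours.

6 hours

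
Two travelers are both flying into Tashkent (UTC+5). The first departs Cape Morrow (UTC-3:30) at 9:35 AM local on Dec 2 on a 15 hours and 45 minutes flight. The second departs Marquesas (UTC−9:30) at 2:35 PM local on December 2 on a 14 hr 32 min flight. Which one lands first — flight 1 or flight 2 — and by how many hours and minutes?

Flight 1 in UTC: 9:35 AM + 3:30 = 1:05 PM on Dec 2.
+15 hours 45 minutes → arrive 4:50 AM UTC on Dec 3.
Flight 2 in UTC: 2:35 PM + 9:30 = 12:05 AM on Dec 3.
+14 hours and 32 minutes → arrive 2:37 PM UTC on Dec 3.
Flight 1 lands earlier by 9 hours 47 minutes.

the first, by 9 hours 47 minutes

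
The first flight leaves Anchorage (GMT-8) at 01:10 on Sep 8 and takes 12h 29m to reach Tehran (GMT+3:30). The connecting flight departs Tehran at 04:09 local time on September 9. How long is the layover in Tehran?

3 hours

Convert departure to UTC: 01:10 + 8:00 = 09:10 UTC on Sep 8.
Add 12 hours and 29 minutes flight time → 21:39 UTC.
Tehran is UTC+3:30, so local arrival = 21:39 + 3:30 = 01:09 on Sep 9.
Layover = 04:09 − 01:09 = 3 hours.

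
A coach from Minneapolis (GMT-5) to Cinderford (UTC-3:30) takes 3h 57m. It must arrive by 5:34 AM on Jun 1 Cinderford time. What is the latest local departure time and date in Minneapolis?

Target arrival in UTC: 5:34 AM + 3:30 = 9:04 AM on Jun 1.
Subtract 3 hours and 57 minutes → departure 5:07 AM UTC on Jun 1.
Minneapolis is UTC−5:00: 5:07 AM − 5:00 = 12:07 AM on Jun 1.

12:07 AM on Jun 1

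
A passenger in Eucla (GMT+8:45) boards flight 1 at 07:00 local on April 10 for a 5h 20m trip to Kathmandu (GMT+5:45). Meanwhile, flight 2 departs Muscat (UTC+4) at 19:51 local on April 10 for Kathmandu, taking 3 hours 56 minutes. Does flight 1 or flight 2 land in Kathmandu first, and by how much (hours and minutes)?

Flight 1 in UTC: 07:00 − 8:45 = 22:15 on Apr 9.
+5 hours and 20 minutes → arrive 03:35 UTC on Apr 10.
Flight 2 in UTC: 19:51 − 4:00 = 15:51 on Apr 10.
+3 hours and 56 minutes → arrive 19:47 UTC on Apr 10.
Flight 1 lands earlier by 16 hours 12 minutes.

the first, by 16 hours 12 minutes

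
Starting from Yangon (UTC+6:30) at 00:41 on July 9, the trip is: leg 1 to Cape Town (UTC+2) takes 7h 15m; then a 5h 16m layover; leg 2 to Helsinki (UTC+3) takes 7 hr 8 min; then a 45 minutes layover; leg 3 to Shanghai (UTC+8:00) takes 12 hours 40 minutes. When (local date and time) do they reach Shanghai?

Convert departure to UTC: 00:41 − 6:30 = 18:11 UTC on Jul 8.
Add 7 hours 15 minutes leg 1 → 01:26 UTC (Jul 9).
Add 5 hours 16 minutes layover in Cape Town → 06:42 UTC.
Add 7 hours 8 minutes leg 2 → 13:50 UTC.
Add 45 minutes layover in Helsinki → 14:35 UTC.
Add 12 hours 40 minutes leg 3 → 03:15 UTC (Jul 10).
Shanghai is UTC+8:00, so local arrival = 03:15 + 8:00 = 11:15 on Jul 10.

11:15 on July 10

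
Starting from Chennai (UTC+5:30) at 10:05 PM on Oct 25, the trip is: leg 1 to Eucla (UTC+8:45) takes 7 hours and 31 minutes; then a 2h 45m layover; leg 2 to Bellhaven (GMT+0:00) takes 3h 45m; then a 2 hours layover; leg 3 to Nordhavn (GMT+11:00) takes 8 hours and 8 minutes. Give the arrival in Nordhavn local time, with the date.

3:44 AM on Oct 27

Convert departure to UTC: 10:05 PM − 5:30 = 4:35 PM UTC on Oct 25.
Add 7 hours 31 minutes leg 1 → 12:06 AM UTC (Oct 26).
Add 2 hours and 45 minutes layover in Eucla → 2:51 AM UTC.
Add 3 hours and 45 minutes leg 2 → 6:36 AM UTC.
Add 2 hours layover in Bellhaven → 8:36 AM UTC.
Add 8 hours and 8 minutes leg 3 → 4:44 PM UTC.
Nordhavn is UTC+11:00, so local arrival = 4:44 PM + 11:00 = 3:44 AM on Oct 27.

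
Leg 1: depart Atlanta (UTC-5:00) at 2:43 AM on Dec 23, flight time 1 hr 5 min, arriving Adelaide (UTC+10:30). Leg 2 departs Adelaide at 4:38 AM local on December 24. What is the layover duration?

9 hours 20 minutes

Convert departure to UTC: 2:43 AM + 5:00 = 7:43 AM UTC on Dec 23.
Add 1 hour 5 minutes flight time → 8:48 AM UTC.
Adelaide is UTC+10:30, so local arrival = 8:48 AM + 10:30 = 7:18 PM on Dec 23.
Layover = 4:38 AM − 7:18 PM (+1 day) = 9 hours 20 minutes.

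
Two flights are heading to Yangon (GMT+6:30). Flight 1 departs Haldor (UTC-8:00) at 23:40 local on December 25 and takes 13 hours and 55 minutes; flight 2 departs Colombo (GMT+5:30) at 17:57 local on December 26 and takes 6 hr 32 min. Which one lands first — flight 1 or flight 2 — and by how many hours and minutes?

the second, by 2 hours 36 minutes

Flight 1 in UTC: 23:40 + 8:00 = 07:40 on Dec 26.
+13 hours 55 minutes → arrive 21:35 UTC on Dec 26.
Flight 2 in UTC: 17:57 − 5:30 = 12:27 on Dec 26.
+6 hours and 32 minutes → arrive 18:59 UTC on Dec 26.
Flight 2 lands earlier by 2 hours 36 minutes.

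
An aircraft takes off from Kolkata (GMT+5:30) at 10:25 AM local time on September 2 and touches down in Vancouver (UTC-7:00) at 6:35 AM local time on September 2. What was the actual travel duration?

Vancouver is 12:30 behind Kolkata.
Clock-face elapsed time (ignoring zones) is −3 hours 50 minutes.
Actual elapsed = −3 hours 50 minutes + 12:30 = 8 hours 40 minutes.

8 hours 40 minutes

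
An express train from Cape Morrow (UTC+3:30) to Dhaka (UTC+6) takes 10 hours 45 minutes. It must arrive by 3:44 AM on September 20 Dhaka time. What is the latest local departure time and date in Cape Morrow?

2:29 PM on September 19

Target arrival in UTC: 3:44 AM − 6:00 = 9:44 PM on Sep 19.
Subtract 10 hours and 45 minutes → departure 10:59 AM UTC on Sep 19.
Cape Morrow is UTC+3:30: 10:59 AM + 3:30 = 2:29 PM on Sep 19.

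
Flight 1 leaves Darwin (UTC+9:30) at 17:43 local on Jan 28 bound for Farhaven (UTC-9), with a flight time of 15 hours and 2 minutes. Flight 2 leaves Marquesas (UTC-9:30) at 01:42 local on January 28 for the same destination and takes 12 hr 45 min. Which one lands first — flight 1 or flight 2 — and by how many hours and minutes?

Flight 1 in UTC: 17:43 − 9:30 = 08:13 on Jan 28.
+15 hours 2 minutes → arrive 23:15 UTC on Jan 28.
Flight 2 in UTC: 01:42 + 9:30 = 11:12 on Jan 28.
+12 hours and 45 minutes → arrive 23:57 UTC on Jan 28.
Flight 1 lands earlier by 42 minutes.

the first, by 42 minutes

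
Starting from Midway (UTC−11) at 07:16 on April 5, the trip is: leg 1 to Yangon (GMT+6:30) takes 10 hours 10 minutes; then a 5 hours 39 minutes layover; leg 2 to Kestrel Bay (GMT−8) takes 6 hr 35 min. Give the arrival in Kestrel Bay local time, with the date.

Convert departure to UTC: 07:16 + 11:00 = 18:16 UTC on Apr 5.
Add 10 hours and 10 minutes leg 1 → 04:26 UTC (Apr 6).
Add 5 hours 39 minutes layover in Yangon → 10:05 UTC.
Add 6 hours 35 minutes leg 2 → 16:40 UTC.
Kestrel Bay is UTC−8:00, so local arrival = 16:40 − 8:00 = 08:40 on Apr 6.

08:40 on Apr 6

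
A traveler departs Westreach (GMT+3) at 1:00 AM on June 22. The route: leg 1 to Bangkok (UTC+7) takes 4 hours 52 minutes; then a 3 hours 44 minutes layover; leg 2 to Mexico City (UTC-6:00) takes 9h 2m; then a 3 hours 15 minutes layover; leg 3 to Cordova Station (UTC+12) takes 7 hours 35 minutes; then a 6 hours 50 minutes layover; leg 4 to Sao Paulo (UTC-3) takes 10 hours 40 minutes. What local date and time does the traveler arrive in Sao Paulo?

4:58 PM on June 23

Convert departure to UTC: 1:00 AM − 3:00 = 10:00 PM UTC on Jun 21.
Add 4 hours 52 minutes leg 1 → 2:52 AM UTC (Jun 22).
Add 3 hours and 44 minutes layover in Bangkok → 6:36 AM UTC.
Add 9 hours and 2 minutes leg 2 → 3:38 PM UTC.
Add 3 hours 15 minutes layover in Mexico City → 6:53 PM UTC.
Add 7 hours and 35 minutes leg 3 → 2:28 AM UTC (Jun 23).
Add 6 hours and 50 minutes layover in Cordova Station → 9:18 AM UTC.
Add 10 hours and 40 minutes leg 4 → 7:58 PM UTC.
Sao Paulo is UTC−3:00, so local arrival = 7:58 PM − 3:00 = 4:58 PM on Jun 23.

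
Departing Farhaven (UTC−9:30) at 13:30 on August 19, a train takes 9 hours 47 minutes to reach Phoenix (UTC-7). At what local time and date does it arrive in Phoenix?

01:47 on Aug 20

Phoenix is 2:30 ahead of Farhaven.
After 9 hours and 47 minutes it is 23:17 in Farhaven.
Shift by the zone difference: 23:17 + 2:30 = 01:47 on Aug 20 in Phoenix.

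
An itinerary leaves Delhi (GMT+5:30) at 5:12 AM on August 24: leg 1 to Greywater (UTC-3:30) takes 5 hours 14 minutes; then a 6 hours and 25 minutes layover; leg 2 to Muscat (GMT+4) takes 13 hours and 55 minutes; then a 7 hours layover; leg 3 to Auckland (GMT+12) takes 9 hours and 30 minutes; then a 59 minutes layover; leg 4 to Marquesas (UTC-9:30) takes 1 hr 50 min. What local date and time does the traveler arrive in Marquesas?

Convert departure to UTC: 5:12 AM − 5:30 = 11:42 PM UTC on Aug 23.
Add 5 hours 14 minutes leg 1 → 4:56 AM UTC (Aug 24).
Add 6 hours 25 minutes layover in Greywater → 11:21 AM UTC.
Add 13 hours 55 minutes leg 2 → 1:16 AM UTC (Aug 25).
Add 7 hours layover in Muscat → 8:16 AM UTC.
Add 9 hours and 30 minutes leg 3 → 5:46 PM UTC.
Add 59 minutes layover in Auckland → 6:45 PM UTC.
Add 1 hour 50 minutes leg 4 → 8:35 PM UTC.
Marquesas is UTC−9:30, so local arrival = 8:35 PM − 9:30 = 11:05 AM on Aug 25.

11:05 AM on Aug 25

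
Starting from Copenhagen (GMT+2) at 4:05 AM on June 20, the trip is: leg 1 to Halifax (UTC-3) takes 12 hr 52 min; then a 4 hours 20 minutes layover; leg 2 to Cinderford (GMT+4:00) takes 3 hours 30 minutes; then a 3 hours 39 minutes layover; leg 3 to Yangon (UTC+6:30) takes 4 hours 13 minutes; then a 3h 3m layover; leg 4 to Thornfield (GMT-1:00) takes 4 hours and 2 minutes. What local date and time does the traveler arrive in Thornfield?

Convert departure to UTC: 4:05 AM − 2:00 = 2:05 AM UTC on Jun 20.
Add 12 hours and 52 minutes leg 1 → 2:57 PM UTC.
Add 4 hours 20 minutes layover in Halifax → 7:17 PM UTC.
Add 3 hours and 30 minutes leg 2 → 10:47 PM UTC.
Add 3 hours and 39 minutes layover in Cinderford → 2:26 AM UTC (Jun 21).
Add 4 hours and 13 minutes leg 3 → 6:39 AM UTC.
Add 3 hours and 3 minutes layover in Yangon → 9:42 AM UTC.
Add 4 hours and 2 minutes leg 4 → 1:44 PM UTC.
Thornfield is UTC−1:00, so local arrival = 1:44 PM − 1:00 = 12:44 PM on Jun 21.

12:44 PM on June 21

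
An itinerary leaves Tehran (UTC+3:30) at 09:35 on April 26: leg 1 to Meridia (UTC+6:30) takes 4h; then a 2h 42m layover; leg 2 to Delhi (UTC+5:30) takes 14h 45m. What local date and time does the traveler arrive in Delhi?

Convert departure to UTC: 09:35 − 3:30 = 06:05 UTC on Apr 26.
Add 4 hours leg 1 → 10:05 UTC.
Add 2 hours 42 minutes layover in Meridia → 12:47 UTC.
Add 14 hours 45 minutes leg 2 → 03:32 UTC (Apr 27).
Delhi is UTC+5:30, so local arrival = 03:32 + 5:30 = 09:02 on Apr 27.

09:02 on Apr 27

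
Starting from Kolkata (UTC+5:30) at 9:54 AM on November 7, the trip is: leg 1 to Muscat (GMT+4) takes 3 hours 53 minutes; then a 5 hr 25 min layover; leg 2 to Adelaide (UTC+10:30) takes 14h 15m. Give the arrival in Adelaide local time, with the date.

Convert departure to UTC: 9:54 AM − 5:30 = 4:24 AM UTC on Nov 7.
Add 3 hours 53 minutes leg 1 → 8:17 AM UTC.
Add 5 hours 25 minutes layover in Muscat → 1:42 PM UTC.
Add 14 hours 15 minutes leg 2 → 3:57 AM UTC (Nov 8).
Adelaide is UTC+10:30, so local arrival = 3:57 AM + 10:30 = 2:27 PM on Nov 8.

2:27 PM on Nov 8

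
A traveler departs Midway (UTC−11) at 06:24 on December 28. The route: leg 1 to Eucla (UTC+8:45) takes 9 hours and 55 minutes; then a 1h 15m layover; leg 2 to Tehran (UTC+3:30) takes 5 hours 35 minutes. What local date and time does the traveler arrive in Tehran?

13:39 on Dec 29

Convert departure to UTC: 06:24 + 11:00 = 17:24 UTC on Dec 28.
Add 9 hours 55 minutes leg 1 → 03:19 UTC (Dec 29).
Add 1 hour and 15 minutes layover in Eucla → 04:34 UTC.
Add 5 hours 35 minutes leg 2 → 10:09 UTC.
Tehran is UTC+3:30, so local arrival = 10:09 + 3:30 = 13:39 on Dec 29.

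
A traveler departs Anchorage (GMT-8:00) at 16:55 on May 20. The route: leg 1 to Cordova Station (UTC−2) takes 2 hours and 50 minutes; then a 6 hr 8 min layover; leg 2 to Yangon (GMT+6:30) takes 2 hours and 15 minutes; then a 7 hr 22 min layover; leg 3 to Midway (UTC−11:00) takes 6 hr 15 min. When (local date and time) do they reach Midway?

Convert departure to UTC: 16:55 + 8:00 = 00:55 UTC on May 21.
Add 2 hours and 50 minutes leg 1 → 03:45 UTC.
Add 6 hours 8 minutes layover in Cordova Station → 09:53 UTC.
Add 2 hours and 15 minutes leg 2 → 12:08 UTC.
Add 7 hours and 22 minutes layover in Yangon → 19:30 UTC.
Add 6 hours 15 minutes leg 3 → 01:45 UTC (May 22).
Midway is UTC−11:00, so local arrival = 01:45 − 11:00 = 14:45 on May 21.

14:45 on May 21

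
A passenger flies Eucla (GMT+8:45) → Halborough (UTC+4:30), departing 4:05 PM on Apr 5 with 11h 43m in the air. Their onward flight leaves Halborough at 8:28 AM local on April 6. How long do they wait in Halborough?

Convert departure to UTC: 4:05 PM − 8:45 = 7:20 AM UTC on Apr 5.
Add 11 hours 43 minutes flight time → 7:03 PM UTC.
Halborough is UTC+4:30, so local arrival = 7:03 PM + 4:30 = 11:33 PM on Apr 5.
Layover = 8:28 AM − 11:33 PM (+1 day) = 8 hours 55 minutes.

8 hours 55 minutes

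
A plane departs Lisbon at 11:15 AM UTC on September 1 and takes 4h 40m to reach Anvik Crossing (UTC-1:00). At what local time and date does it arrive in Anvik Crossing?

Departure is given in UTC: 11:15 AM on Sep 1.
Add 4 hours and 40 minutes → 3:55 PM UTC.
Anvik Crossing is UTC−1:00: 3:55 PM − 1:00 = 2:55 PM on Sep 1.

2:55 PM on Sep 1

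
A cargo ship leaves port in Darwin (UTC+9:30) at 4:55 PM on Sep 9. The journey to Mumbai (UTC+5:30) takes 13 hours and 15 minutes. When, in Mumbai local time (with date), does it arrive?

2:10 AM on Sep 10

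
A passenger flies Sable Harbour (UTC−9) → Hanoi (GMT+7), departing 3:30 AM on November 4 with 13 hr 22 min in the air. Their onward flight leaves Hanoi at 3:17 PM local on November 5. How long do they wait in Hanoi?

6 hours 25 minutes

Convert departure to UTC: 3:30 AM + 9:00 = 12:30 PM UTC on Nov 4.
Add 13 hours 22 minutes flight time → 1:52 AM UTC (Nov 5).
Hanoi is UTC+7:00, so local arrival = 1:52 AM + 7:00 = 8:52 AM on Nov 5.
Layover = 3:17 PM − 8:52 AM = 6 hours 25 minutes.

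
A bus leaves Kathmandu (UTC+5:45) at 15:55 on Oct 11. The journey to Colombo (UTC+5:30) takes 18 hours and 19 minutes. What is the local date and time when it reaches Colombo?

09:59 on Oct 12

Convert departure to UTC: 15:55 − 5:45 = 10:10 UTC on Oct 11.
Add 18 hours 19 minutes travel time → 04:29 UTC (Oct 12).
Colombo is UTC+5:30, so local arrival = 04:29 + 5:30 = 09:59 on Oct 12.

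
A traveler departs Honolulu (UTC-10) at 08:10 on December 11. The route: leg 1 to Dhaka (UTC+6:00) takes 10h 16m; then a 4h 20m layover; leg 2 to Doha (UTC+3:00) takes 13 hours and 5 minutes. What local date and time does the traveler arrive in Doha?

Convert departure to UTC: 08:10 + 10:00 = 18:10 UTC on Dec 11.
Add 10 hours and 16 minutes leg 1 → 04:26 UTC (Dec 12).
Add 4 hours and 20 minutes layover in Dhaka → 08:46 UTC.
Add 13 hours 5 minutes leg 2 → 21:51 UTC.
Doha is UTC+3:00, so local arrival = 21:51 + 3:00 = 00:51 on Dec 13.

00:51 on December 13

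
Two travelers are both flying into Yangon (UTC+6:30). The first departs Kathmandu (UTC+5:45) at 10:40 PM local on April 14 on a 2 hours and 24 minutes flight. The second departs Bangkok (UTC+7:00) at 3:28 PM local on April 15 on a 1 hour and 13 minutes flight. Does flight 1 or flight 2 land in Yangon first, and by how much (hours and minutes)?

Flight 1 in UTC: 10:40 PM − 5:45 = 4:55 PM on Apr 14.
+2 hours 24 minutes → arrive 7:19 PM UTC on Apr 14.
Flight 2 in UTC: 3:28 PM − 7:00 = 8:28 AM on Apr 15.
+1 hour 13 minutes → arrive 9:41 AM UTC on Apr 15.
Flight 1 lands earlier by 14 hours 22 minutes.

the first, by 14 hours 22 minutes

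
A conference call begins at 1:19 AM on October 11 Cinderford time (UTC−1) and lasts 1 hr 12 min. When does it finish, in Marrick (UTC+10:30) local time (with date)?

Marrick is 11:30 ahead of Cinderford.
After 1 hour and 12 minutes it is 2:31 AM in Cinderford.
Shift by the zone difference: 2:31 AM + 11:30 = 2:01 PM on Oct 11 in Marrick.

2:01 PM on Oct 11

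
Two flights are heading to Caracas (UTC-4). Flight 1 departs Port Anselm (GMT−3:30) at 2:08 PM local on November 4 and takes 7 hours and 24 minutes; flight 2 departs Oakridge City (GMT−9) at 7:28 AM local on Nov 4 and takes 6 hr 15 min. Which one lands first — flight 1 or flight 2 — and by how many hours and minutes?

Flight 1 in UTC: 2:08 PM + 3:30 = 5:38 PM on Nov 4.
+7 hours and 24 minutes → arrive 1:02 AM UTC on Nov 5.
Flight 2 in UTC: 7:28 AM + 9:00 = 4:28 PM on Nov 4.
+6 hours 15 minutes → arrive 10:43 PM UTC on Nov 4.
Flight 2 lands earlier by 2 hours 19 minutes.

the second, by 2 hours 19 minutes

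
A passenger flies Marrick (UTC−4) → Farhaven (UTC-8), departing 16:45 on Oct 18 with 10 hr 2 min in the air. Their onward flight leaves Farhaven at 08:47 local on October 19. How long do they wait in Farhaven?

10 hours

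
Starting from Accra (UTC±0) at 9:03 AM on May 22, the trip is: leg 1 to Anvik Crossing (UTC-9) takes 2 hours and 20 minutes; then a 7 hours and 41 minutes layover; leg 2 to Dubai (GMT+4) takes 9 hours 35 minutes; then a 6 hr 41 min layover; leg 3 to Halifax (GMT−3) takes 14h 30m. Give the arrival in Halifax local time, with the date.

Accra is at UTC+0, so departure is already 9:03 AM UTC on May 22.
Add 2 hours and 20 minutes leg 1 → 11:23 AM UTC.
Add 7 hours and 41 minutes layover in Anvik Crossing → 7:04 PM UTC.
Add 9 hours and 35 minutes leg 2 → 4:39 AM UTC (May 23).
Add 6 hours and 41 minutes layover in Dubai → 11:20 AM UTC.
Add 14 hours 30 minutes leg 3 → 1:50 AM UTC (May 24).
Halifax is UTC−3:00, so local arrival = 1:50 AM − 3:00 = 10:50 PM on May 23.

10:50 PM on May 23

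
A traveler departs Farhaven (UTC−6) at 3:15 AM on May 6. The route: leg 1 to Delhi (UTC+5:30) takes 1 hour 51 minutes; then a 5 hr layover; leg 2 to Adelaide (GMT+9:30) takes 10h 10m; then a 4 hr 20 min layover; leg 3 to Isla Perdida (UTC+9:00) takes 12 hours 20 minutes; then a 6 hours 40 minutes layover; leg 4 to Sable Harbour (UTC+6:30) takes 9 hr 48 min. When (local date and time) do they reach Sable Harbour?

Convert departure to UTC: 3:15 AM + 6:00 = 9:15 AM UTC on May 6.
Add 1 hour and 51 minutes leg 1 → 11:06 AM UTC.
Add 5 hours layover in Delhi → 4:06 PM UTC.
Add 10 hours 10 minutes leg 2 → 2:16 AM UTC (May 7).
Add 4 hours 20 minutes layover in Adelaide → 6:36 AM UTC.
Add 12 hours and 20 minutes leg 3 → 6:56 PM UTC.
Add 6 hours 40 minutes layover in Isla Perdida → 1:36 AM UTC (May 8).
Add 9 hours 48 minutes leg 4 → 11:24 AM UTC.
Sable Harbour is UTC+6:30, so local arrival = 11:24 AM + 6:30 = 5:54 PM on May 8.

5:54 PM on May 8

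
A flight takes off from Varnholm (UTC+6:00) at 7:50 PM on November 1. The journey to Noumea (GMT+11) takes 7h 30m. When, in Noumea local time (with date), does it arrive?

8:20 AM on November 2

Convert departure to UTC: 7:50 PM − 6:00 = 1:50 PM UTC on Nov 1.
Add 7 hours 30 minutes travel time → 9:20 PM UTC.
Noumea is UTC+11:00, so local arrival = 9:20 PM + 11:00 = 8:20 AM on Nov 2.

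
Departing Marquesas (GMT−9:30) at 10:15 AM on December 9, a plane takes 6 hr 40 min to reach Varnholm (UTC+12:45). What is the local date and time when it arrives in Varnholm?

3:10 PM on December 10

Convert departure to UTC: 10:15 AM + 9:30 = 7:45 PM UTC on Dec 9.
Add 6 hours and 40 minutes travel time → 2:25 AM UTC (Dec 10).
Varnholm is UTC+12:45, so local arrival = 2:25 AM + 12:45 = 3:10 PM on Dec 10.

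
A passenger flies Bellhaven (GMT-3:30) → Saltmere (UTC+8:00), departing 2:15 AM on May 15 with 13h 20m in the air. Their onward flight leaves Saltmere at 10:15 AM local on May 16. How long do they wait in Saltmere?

7 hours 10 minutes

Convert departure to UTC: 2:15 AM + 3:30 = 5:45 AM UTC on May 15.
Add 13 hours and 20 minutes flight time → 7:05 PM UTC.
Saltmere is UTC+8:00, so local arrival = 7:05 PM + 8:00 = 3:05 AM on May 16.
Layover = 10:15 AM − 3:05 AM = 7 hours 10 minutes.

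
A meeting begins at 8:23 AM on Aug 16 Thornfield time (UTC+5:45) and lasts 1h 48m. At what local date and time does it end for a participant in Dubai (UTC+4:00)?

8:26 AM on August 16

Convert start to UTC: 8:23 AM − 5:45 = 2:38 AM UTC on Aug 16.
Add 1 hour 48 minutes duration → 4:26 AM UTC.
Dubai is UTC+4:00, so local end time = 4:26 AM + 4:00 = 8:26 AM on Aug 16.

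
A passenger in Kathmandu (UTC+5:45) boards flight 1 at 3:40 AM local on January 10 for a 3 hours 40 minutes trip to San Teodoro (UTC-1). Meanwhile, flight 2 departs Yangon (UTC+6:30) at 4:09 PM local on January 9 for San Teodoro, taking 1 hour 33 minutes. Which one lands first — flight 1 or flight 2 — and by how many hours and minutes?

the second, by 14 hours 23 minutes

Flight 1 in UTC: 3:40 AM − 5:45 = 9:55 PM on Jan 9.
+3 hours and 40 minutes → arrive 1:35 AM UTC on Jan 10.
Flight 2 in UTC: 4:09 PM − 6:30 = 9:39 AM on Jan 9.
+1 hour 33 minutes → arrive 11:12 AM UTC on Jan 9.
Flight 2 lands earlier by 14 hours 23 minutes.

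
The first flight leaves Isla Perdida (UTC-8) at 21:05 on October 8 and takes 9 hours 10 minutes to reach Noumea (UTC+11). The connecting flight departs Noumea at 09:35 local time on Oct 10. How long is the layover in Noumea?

8 hours 20 minutes

Convert departure to UTC: 21:05 + 8:00 = 05:05 UTC on Oct 9.
Add 9 hours 10 minutes flight time → 14:15 UTC.
Noumea is UTC+11:00, so local arrival = 14:15 + 11:00 = 01:15 on Oct 10.
Layover = 09:35 − 01:15 = 8 hours 20 minutes.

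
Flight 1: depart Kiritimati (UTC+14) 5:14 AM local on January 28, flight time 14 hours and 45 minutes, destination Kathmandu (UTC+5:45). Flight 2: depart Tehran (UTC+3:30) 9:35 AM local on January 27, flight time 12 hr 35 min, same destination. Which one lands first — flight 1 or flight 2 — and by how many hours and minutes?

the second, by 11 hours 19 minutes

Flight 1 in UTC: 5:14 AM − 14:00 = 3:14 PM on Jan 27.
+14 hours 45 minutes → arrive 5:59 AM UTC on Jan 28.
Flight 2 in UTC: 9:35 AM − 3:30 = 6:05 AM on Jan 27.
+12 hours and 35 minutes → arrive 6:40 PM UTC on Jan 27.
Flight 2 lands earlier by 11 hours 19 minutes.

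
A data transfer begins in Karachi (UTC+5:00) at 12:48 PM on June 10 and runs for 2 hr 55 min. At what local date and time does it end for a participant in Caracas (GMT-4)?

6:43 AM on Jun 10

Convert start to UTC: 12:48 PM − 5:00 = 7:48 AM UTC on Jun 10.
Add 2 hours 55 minutes duration → 10:43 AM UTC.
Caracas is UTC−4:00, so local end time = 10:43 AM − 4:00 = 6:43 AM on Jun 10.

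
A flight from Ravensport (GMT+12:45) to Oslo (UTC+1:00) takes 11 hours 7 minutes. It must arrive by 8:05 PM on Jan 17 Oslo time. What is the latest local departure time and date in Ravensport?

Target arrival in UTC: 8:05 PM − 1:00 = 7:05 PM on Jan 17.
Subtract 11 hours 7 minutes → departure 7:58 AM UTC on Jan 17.
Ravensport is UTC+12:45: 7:58 AM + 12:45 = 8:43 PM on Jan 17.

8:43 PM on January 17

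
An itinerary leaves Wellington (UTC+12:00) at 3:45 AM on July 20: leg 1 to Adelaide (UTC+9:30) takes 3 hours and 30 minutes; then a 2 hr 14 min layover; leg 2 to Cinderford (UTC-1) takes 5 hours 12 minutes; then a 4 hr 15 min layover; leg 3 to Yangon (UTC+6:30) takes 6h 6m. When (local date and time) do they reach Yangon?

7:32 PM on Jul 20

Convert departure to UTC: 3:45 AM − 12:00 = 3:45 PM UTC on Jul 19.
Add 3 hours and 30 minutes leg 1 → 7:15 PM UTC.
Add 2 hours 14 minutes layover in Adelaide → 9:29 PM UTC.
Add 5 hours 12 minutes leg 2 → 2:41 AM UTC (Jul 20).
Add 4 hours 15 minutes layover in Cinderford → 6:56 AM UTC.
Add 6 hours and 6 minutes leg 3 → 1:02 PM UTC.
Yangon is UTC+6:30, so local arrival = 1:02 PM + 6:30 = 7:32 PM on Jul 20.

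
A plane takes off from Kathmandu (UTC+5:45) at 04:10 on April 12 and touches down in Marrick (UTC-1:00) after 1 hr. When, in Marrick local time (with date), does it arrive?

Convert departure to UTC: 04:10 − 5:45 = 22:25 UTC on Apr 11.
Add 1 hour travel time → 23:25 UTC.
Marrick is UTC−1:00, so local arrival = 23:25 − 1:00 = 22:25 on Apr 11.

22:25 on Apr 11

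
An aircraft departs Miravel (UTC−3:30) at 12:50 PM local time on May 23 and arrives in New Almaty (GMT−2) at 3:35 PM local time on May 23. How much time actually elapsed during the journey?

1 hour 15 minutes

Departure in UTC: 12:50 PM + 3:30 = 4:20 PM on May 23.
Arrival in UTC: 3:35 PM + 2:00 = 5:35 PM on May 23.
Elapsed = 5:35 PM − 4:20 PM = 1 hour 15 minutes.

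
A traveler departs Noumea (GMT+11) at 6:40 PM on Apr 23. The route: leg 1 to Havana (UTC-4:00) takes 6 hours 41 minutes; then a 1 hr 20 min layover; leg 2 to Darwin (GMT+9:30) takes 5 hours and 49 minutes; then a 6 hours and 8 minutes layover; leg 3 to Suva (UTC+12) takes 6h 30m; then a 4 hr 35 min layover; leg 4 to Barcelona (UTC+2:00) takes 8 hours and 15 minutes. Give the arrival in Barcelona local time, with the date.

Convert departure to UTC: 6:40 PM − 11:00 = 7:40 AM UTC on Apr 23.
Add 6 hours 41 minutes leg 1 → 2:21 PM UTC.
Add 1 hour and 20 minutes layover in Havana → 3:41 PM UTC.
Add 5 hours 49 minutes leg 2 → 9:30 PM UTC.
Add 6 hours 8 minutes layover in Darwin → 3:38 AM UTC (Apr 24).
Add 6 hours and 30 minutes leg 3 → 10:08 AM UTC.
Add 4 hours and 35 minutes layover in Suva → 2:43 PM UTC.
Add 8 hours 15 minutes leg 4 → 10:58 PM UTC.
Barcelona is UTC+2:00, so local arrival = 10:58 PM + 2:00 = 12:58 AM on Apr 25.

12:58 AM on April 25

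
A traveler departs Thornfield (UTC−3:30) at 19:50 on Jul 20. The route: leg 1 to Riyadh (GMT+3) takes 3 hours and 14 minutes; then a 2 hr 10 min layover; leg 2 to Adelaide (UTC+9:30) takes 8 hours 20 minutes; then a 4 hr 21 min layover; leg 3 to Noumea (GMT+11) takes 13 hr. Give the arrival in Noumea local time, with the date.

17:25 on Jul 22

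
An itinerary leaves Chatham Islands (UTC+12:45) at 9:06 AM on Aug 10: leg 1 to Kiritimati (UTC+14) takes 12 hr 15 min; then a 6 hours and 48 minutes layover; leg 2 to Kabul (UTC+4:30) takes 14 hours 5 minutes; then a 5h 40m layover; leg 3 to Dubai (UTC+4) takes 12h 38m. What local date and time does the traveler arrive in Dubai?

Convert departure to UTC: 9:06 AM − 12:45 = 8:21 PM UTC on Aug 9.
Add 12 hours 15 minutes leg 1 → 8:36 AM UTC (Aug 10).
Add 6 hours and 48 minutes layover in Kiritimati → 3:24 PM UTC.
Add 14 hours and 5 minutes leg 2 → 5:29 AM UTC (Aug 11).
Add 5 hours 40 minutes layover in Kabul → 11:09 AM UTC.
Add 12 hours 38 minutes leg 3 → 11:47 PM UTC.
Dubai is UTC+4:00, so local arrival = 11:47 PM + 4:00 = 3:47 AM on Aug 12.

3:47 AM on August 12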